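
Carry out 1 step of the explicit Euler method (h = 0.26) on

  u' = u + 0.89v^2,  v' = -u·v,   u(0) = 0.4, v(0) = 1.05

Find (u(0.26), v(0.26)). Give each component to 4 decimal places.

0.7591, 0.9408

Euler on (u,v): u_{n+1} = u_n + h·u', v_{n+1} = v_n + h·v'.
0.000000: (0.400000, 1.050000); f=(1.381225, -0.420000) → (0.759119, 0.940800)
(u(0.26), v(0.26)) ≈ (0.7591, 0.9408)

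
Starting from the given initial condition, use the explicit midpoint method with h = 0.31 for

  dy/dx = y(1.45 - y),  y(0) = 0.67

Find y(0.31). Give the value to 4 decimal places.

Midpoint: k1 = f(x_n, y_n); k2 = f(x_n + h/2, y_n + (h/2)·k1); y_{n+1} = y_n + h·k2.
x=0.000000, y=0.670000:
  k1 = f(0.000000, 0.670000) = 0.522600
  k2 = f(0.155000, 0.751003) = 0.524949
  y ← 0.670000 + 0.31·0.524949 = 0.832734
y(0.31) ≈ 0.8327

0.8327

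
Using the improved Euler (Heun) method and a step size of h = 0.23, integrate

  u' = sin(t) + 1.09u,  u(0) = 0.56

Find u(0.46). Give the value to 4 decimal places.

1.0380

Heun: k1 = f(t_n, u_n); k2 = f(t_n + h, u_n + h·k1); u_{n+1} = u_n + (h/2)·(k1 + k2).
t=0.000000, u=0.560000:
  k1 = f(0.000000, 0.560000) = 0.610400
  k2 = f(0.230000, 0.700392) = 0.991405
  u ← 0.560000 + (0.23/2)·(0.610400 + 0.991405) = 0.744208
t=0.230000, u=0.744208:
  k1 = f(0.230000, 0.744208) = 1.039164
  k2 = f(0.460000, 0.983215) = 1.515653
  u ← 0.744208 + (0.23/2)·(1.039164 + 1.515653) = 1.038011
u(0.46) ≈ 1.0380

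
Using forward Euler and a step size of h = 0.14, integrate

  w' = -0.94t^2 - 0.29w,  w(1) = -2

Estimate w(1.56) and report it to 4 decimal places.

-2.4403

Euler: w_{n+1} = w_n + h·f(t_n, w_n).
t=1.000000, w=-2.000000: f=-0.360000 → w ← -2.000000 + 0.14·(-0.360000) = -2.050400
t=1.140000, w=-2.050400: f=-0.627008 → w ← -2.050400 + 0.14·(-0.627008) = -2.138181
t=1.280000, w=-2.138181: f=-0.920023 → w ← -2.138181 + 0.14·(-0.920023) = -2.266984
t=1.420000, w=-2.266984: f=-1.237991 → w ← -2.266984 + 0.14·(-1.237991) = -2.440303
w(1.56) ≈ -2.4403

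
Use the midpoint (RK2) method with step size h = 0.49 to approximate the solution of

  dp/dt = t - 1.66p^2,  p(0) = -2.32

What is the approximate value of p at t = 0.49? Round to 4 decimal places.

-18.7374

Midpoint: k1 = f(t_n, p_n); k2 = f(t_n + h/2, p_n + (h/2)·k1); p_{n+1} = p_n + h·k2.
t=0.000000, p=-2.320000:
  k1 = f(0.000000, -2.320000) = -8.934784
  k2 = f(0.245000, -4.509022) = -33.504925
  p ← -2.320000 + 0.49·(-33.504925) = -18.737413
p(0.49) ≈ -18.7374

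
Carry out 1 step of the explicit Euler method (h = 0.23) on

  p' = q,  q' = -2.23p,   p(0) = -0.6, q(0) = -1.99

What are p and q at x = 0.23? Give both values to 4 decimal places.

Euler on (p,q): p_{n+1} = p_n + h·p', q_{n+1} = q_n + h·q'.
0.000000: (-0.600000, -1.990000); f=(-1.990000, 1.338000) → (-1.057700, -1.682260)
(p(0.23), q(0.23)) ≈ (-1.0577, -1.6823)

-1.0577, -1.6823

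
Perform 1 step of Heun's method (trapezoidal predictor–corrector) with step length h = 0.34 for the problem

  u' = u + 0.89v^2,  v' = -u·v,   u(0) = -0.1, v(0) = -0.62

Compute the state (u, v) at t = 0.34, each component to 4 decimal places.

0.0003, -0.6325

Heun on (u,v): k1 = f(t_n, state_n); k2 = f(t_n + h, state_n + h·k1); state_{n+1} = state_n + (h/2)·(k1 + k2).
0.000000: (-0.100000, -0.620000)
  k1 = (0.242116, -0.062000)
  predictor → (-0.017681, -0.641080)
  k2 = (0.348095, -0.011335)
  → (0.000336, -0.632467)
(u(0.34), v(0.34)) ≈ (0.0003, -0.6325)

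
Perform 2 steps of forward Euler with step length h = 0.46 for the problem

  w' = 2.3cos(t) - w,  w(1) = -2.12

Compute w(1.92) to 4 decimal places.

Euler: w_{n+1} = w_n + h·f(t_n, w_n).
t=1.000000, w=-2.120000: f=3.362695 → w ← -2.120000 + 0.46·3.362695 = -0.573160
t=1.460000, w=-0.573160: f=0.827471 → w ← -0.573160 + 0.46·0.827471 = -0.192524
w(1.92) ≈ -0.1925

-0.1925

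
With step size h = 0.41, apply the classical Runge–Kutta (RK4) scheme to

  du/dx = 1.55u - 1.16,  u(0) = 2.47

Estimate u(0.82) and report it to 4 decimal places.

RK4: k1 = f(x_n, u_n); k2 = f(x_n + h/2, u_n + (h/2)·k1); k3 = f(x_n + h/2, u_n + (h/2)·k2); k4 = f(x_n + h, u_n + h·k3); u_{n+1} = u_n + (h/6)·(k1 + 2k2 + 2k3 + k4).
x=0.000000, u=2.470000:
  k1 = f(0.000000, 2.470000) = 2.668500
  k2 = f(0.205000, 3.017043) = 3.516416
  k3 = f(0.205000, 3.190865) = 3.785841
  k4 = f(0.410000, 4.022195) = 5.074402
  u ← 2.470000 + (0.41/6)·(k1 + 2k2 + 2k3 + k4) = 3.997073
x=0.410000, u=3.997073:
  k1 = f(0.410000, 3.997073) = 5.035464
  k2 = f(0.615000, 5.029344) = 6.635482
  k3 = f(0.615000, 5.357347) = 7.143888
  k4 = f(0.820000, 6.926068) = 9.575405
  u ← 3.997073 + (0.41/6)·(k1 + 2k2 + 2k3 + k4) = 6.878663
u(0.82) ≈ 6.8787

6.8787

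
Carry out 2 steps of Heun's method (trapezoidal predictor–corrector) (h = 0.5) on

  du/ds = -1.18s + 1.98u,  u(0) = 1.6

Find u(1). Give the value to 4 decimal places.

Heun: k1 = f(s_n, u_n); k2 = f(s_n + h, u_n + h·k1); u_{n+1} = u_n + (h/2)·(k1 + k2).
s=0.000000, u=1.600000:
  k1 = f(0.000000, 1.600000) = 3.168000
  k2 = f(0.500000, 3.184000) = 5.714320
  u ← 1.600000 + (0.5/2)·(3.168000 + 5.714320) = 3.820580
s=0.500000, u=3.820580:
  k1 = f(0.500000, 3.820580) = 6.974748
  k2 = f(1.000000, 7.307954) = 13.289749
  u ← 3.820580 + (0.5/2)·(6.974748 + 13.289749) = 8.886704
u(1) ≈ 8.8867

8.8867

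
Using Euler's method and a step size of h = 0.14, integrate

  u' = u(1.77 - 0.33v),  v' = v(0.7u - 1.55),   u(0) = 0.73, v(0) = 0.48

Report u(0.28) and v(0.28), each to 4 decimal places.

1.0995, 0.3571

Euler on (u,v): u_{n+1} = u_n + h·u', v_{n+1} = v_n + h·v'.
0.000000: (0.730000, 0.480000); f=(1.176468, -0.498720) → (0.894706, 0.410179)
0.140000: (0.894706, 0.410179); f=(1.462522, -0.378885) → (1.099459, 0.357135)
(u(0.28), v(0.28)) ≈ (1.0995, 0.3571)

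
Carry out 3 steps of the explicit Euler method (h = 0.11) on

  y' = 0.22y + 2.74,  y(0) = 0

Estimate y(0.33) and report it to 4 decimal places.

0.9263

Euler: y_{n+1} = y_n + h·f(x_n, y_n).
x=0.000000, y=0.000000: f=2.740000 → y ← 0.000000 + 0.11·2.740000 = 0.301400
x=0.110000, y=0.301400: f=2.806308 → y ← 0.301400 + 0.11·2.806308 = 0.610094
x=0.220000, y=0.610094: f=2.874221 → y ← 0.610094 + 0.11·2.874221 = 0.926258
y(0.33) ≈ 0.9263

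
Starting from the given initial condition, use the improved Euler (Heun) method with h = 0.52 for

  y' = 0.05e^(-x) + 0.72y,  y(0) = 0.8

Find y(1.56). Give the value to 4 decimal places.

Heun: k1 = f(x_n, y_n); k2 = f(x_n + h, y_n + h·k1); y_{n+1} = y_n + (h/2)·(k1 + k2).
x=0.000000, y=0.800000:
  k1 = f(0.000000, 0.800000) = 0.626000
  k2 = f(0.520000, 1.125520) = 0.840100
  y ← 0.800000 + (0.52/2)·(0.626000 + 0.840100) = 1.181186
x=0.520000, y=1.181186:
  k1 = f(0.520000, 1.181186) = 0.880180
  k2 = f(1.040000, 1.638880) = 1.197666
  y ← 1.181186 + (0.52/2)·(0.880180 + 1.197666) = 1.721426
x=1.040000, y=1.721426:
  k1 = f(1.040000, 1.721426) = 1.257100
  k2 = f(1.560000, 2.375118) = 1.720592
  y ← 1.721426 + (0.52/2)·(1.257100 + 1.720592) = 2.495626
y(1.56) ≈ 2.4956

2.4956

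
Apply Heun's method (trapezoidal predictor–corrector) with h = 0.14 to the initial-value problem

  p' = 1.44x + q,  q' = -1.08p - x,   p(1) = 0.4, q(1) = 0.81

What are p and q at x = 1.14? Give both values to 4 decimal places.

Heun on (p,q): k1 = f(x_n, state_n); k2 = f(x_n + h, state_n + h·k1); state_{n+1} = state_n + (h/2)·(k1 + k2).
1.000000: (0.400000, 0.810000)
  k1 = (2.250000, -1.432000)
  predictor → (0.715000, 0.609520)
  k2 = (2.251120, -1.912200)
  → (0.715078, 0.575906)
(p(1.14), q(1.14)) ≈ (0.7151, 0.5759)

0.7151, 0.5759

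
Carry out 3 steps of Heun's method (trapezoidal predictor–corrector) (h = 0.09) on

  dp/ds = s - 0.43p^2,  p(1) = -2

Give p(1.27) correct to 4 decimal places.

-2.2062

Heun: k1 = f(s_n, p_n); k2 = f(s_n + h, p_n + h·k1); p_{n+1} = p_n + (h/2)·(k1 + k2).
s=1.000000, p=-2.000000:
  k1 = f(1.000000, -2.000000) = -0.720000
  k2 = f(1.090000, -2.064800) = -0.743262
  p ← -2.000000 + (0.09/2)·(-0.720000 + (-0.743262)) = -2.065847
s=1.090000, p=-2.065847:
  k1 = f(1.090000, -2.065847) = -0.745121
  k2 = f(1.180000, -2.132908) = -0.776197
  p ← -2.065847 + (0.09/2)·(-0.745121 + (-0.776197)) = -2.134306
s=1.180000, p=-2.134306:
  k1 = f(1.180000, -2.134306) = -0.778763
  k2 = f(1.270000, -2.204395) = -0.819523
  p ← -2.134306 + (0.09/2)·(-0.778763 + (-0.819523)) = -2.206229
p(1.27) ≈ -2.2062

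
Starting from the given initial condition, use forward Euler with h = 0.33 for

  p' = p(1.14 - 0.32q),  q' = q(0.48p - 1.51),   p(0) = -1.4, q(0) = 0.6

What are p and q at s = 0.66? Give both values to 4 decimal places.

-2.4968, 0.0354

Euler on (p,q): p_{n+1} = p_n + h·p', q_{n+1} = q_n + h·q'.
0.000000: (-1.400000, 0.600000); f=(-1.327200, -1.309200) → (-1.837976, 0.167964)
0.330000: (-1.837976, 0.167964); f=(-1.996504, -0.401808) → (-2.496822, 0.035367)
(p(0.66), q(0.66)) ≈ (-2.4968, 0.0354)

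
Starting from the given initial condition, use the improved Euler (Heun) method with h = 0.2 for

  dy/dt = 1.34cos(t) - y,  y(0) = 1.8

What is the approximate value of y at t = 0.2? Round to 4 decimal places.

1.7145

Heun: k1 = f(t_n, y_n); k2 = f(t_n + h, y_n + h·k1); y_{n+1} = y_n + (h/2)·(k1 + k2).
t=0.000000, y=1.800000:
  k1 = f(0.000000, 1.800000) = -0.460000
  k2 = f(0.200000, 1.708000) = -0.394711
  y ← 1.800000 + (0.2/2)·(-0.460000 + (-0.394711)) = 1.714529
y(0.2) ≈ 1.7145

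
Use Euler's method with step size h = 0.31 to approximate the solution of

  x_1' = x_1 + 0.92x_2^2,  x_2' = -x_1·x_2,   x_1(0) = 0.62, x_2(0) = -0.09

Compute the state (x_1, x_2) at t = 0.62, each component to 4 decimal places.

1.0685, -0.0543

Euler on (x_1,x_2): x_1_{n+1} = x_1_n + h·x_1', x_2_{n+1} = x_2_n + h·x_2'.
0.000000: (0.620000, -0.090000); f=(0.627452, 0.055800) → (0.814510, -0.072702)
0.310000: (0.814510, -0.072702); f=(0.819373, 0.059217) → (1.068516, -0.054345)
(x_1(0.62), x_2(0.62)) ≈ (1.0685, -0.0543)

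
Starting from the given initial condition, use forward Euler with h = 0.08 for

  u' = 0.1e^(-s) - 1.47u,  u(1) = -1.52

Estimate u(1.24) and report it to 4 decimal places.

Euler: u_{n+1} = u_n + h·f(s_n, u_n).
s=1.000000, u=-1.520000: f=2.271188 → u ← -1.520000 + 0.08·2.271188 = -1.338305
s=1.080000, u=-1.338305: f=2.001268 → u ← -1.338305 + 0.08·2.001268 = -1.178204
s=1.160000, u=-1.178204: f=1.763308 → u ← -1.178204 + 0.08·1.763308 = -1.037139
u(1.24) ≈ -1.0371

-1.0371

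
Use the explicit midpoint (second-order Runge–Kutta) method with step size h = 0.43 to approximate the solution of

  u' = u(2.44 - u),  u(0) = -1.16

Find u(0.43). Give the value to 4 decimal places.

Midpoint: k1 = f(t_n, u_n); k2 = f(t_n + h/2, u_n + (h/2)·k1); u_{n+1} = u_n + h·k2.
t=0.000000, u=-1.160000:
  k1 = f(0.000000, -1.160000) = -4.176000
  k2 = f(0.215000, -2.057840) = -9.255835
  u ← -1.160000 + 0.43·(-9.255835) = -5.140009
u(0.43) ≈ -5.1400

-5.1400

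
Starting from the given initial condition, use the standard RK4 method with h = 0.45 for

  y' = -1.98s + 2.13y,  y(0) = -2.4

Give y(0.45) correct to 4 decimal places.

-6.5194

RK4: k1 = f(s_n, y_n); k2 = f(s_n + h/2, y_n + (h/2)·k1); k3 = f(s_n + h/2, y_n + (h/2)·k2); k4 = f(s_n + h, y_n + h·k3); y_{n+1} = y_n + (h/6)·(k1 + 2k2 + 2k3 + k4).
s=0.000000, y=-2.400000:
  k1 = f(0.000000, -2.400000) = -5.112000
  k2 = f(0.225000, -3.550200) = -8.007426
  k3 = f(0.225000, -4.201671) = -9.395059
  k4 = f(0.450000, -6.627777) = -15.008164
  y ← -2.400000 + (0.45/6)·(k1 + 2k2 + 2k3 + k4) = -6.519385
y(0.45) ≈ -6.5194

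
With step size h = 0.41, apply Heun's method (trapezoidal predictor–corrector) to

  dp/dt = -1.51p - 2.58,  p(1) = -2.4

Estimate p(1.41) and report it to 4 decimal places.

-2.1045

Heun: k1 = f(t_n, p_n); k2 = f(t_n + h, p_n + h·k1); p_{n+1} = p_n + (h/2)·(k1 + k2).
t=1.000000, p=-2.400000:
  k1 = f(1.000000, -2.400000) = 1.044000
  k2 = f(1.410000, -1.971960) = 0.397660
  p ← -2.400000 + (0.41/2)·(1.044000 + 0.397660) = -2.104460
p(1.41) ≈ -2.1045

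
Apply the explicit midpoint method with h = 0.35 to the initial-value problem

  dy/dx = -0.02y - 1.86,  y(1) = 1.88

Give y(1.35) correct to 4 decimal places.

1.2182

Midpoint: k1 = f(x_n, y_n); k2 = f(x_n + h/2, y_n + (h/2)·k1); y_{n+1} = y_n + h·k2.
x=1.000000, y=1.880000:
  k1 = f(1.000000, 1.880000) = -1.897600
  k2 = f(1.175000, 1.547920) = -1.890958
  y ← 1.880000 + 0.35·(-1.890958) = 1.218165
y(1.35) ≈ 1.2182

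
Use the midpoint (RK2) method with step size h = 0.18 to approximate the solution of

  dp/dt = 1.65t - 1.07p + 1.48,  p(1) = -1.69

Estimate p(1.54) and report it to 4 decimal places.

Midpoint: k1 = f(t_n, p_n); k2 = f(t_n + h/2, p_n + (h/2)·k1); p_{n+1} = p_n + h·k2.
t=1.000000, p=-1.690000:
  k1 = f(1.000000, -1.690000) = 4.938300
  k2 = f(1.090000, -1.245553) = 4.611242
  p ← -1.690000 + 0.18·4.611242 = -0.859976
t=1.180000, p=-0.859976:
  k1 = f(1.180000, -0.859976) = 4.347175
  k2 = f(1.270000, -0.468731) = 4.077042
  p ← -0.859976 + 0.18·4.077042 = -0.126109
t=1.360000, p=-0.126109:
  k1 = f(1.360000, -0.126109) = 3.858937
  k2 = f(1.450000, 0.221195) = 3.635821
  p ← -0.126109 + 0.18·3.635821 = 0.528339
p(1.54) ≈ 0.5283

0.5283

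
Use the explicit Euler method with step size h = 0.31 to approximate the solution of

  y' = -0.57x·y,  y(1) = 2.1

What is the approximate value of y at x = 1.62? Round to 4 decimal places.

Euler: y_{n+1} = y_n + h·f(x_n, y_n).
x=1.000000, y=2.100000: f=-1.197000 → y ← 2.100000 + 0.31·(-1.197000) = 1.728930
x=1.310000, y=1.728930: f=-1.290992 → y ← 1.728930 + 0.31·(-1.290992) = 1.328722
y(1.62) ≈ 1.3287

1.3287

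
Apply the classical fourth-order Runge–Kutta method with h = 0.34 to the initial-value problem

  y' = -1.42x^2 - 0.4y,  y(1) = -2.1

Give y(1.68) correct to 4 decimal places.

-3.1855

RK4: k1 = f(x_n, y_n); k2 = f(x_n + h/2, y_n + (h/2)·k1); k3 = f(x_n + h/2, y_n + (h/2)·k2); k4 = f(x_n + h, y_n + h·k3); y_{n+1} = y_n + (h/6)·(k1 + 2k2 + 2k3 + k4).
x=1.000000, y=-2.100000:
  k1 = f(1.000000, -2.100000) = -0.580000
  k2 = f(1.170000, -2.198600) = -1.064398
  k3 = f(1.170000, -2.280948) = -1.031459
  k4 = f(1.340000, -2.450696) = -1.569474
  y ← -2.100000 + (0.34/6)·(k1 + 2k2 + 2k3 + k4) = -2.459334
x=1.340000, y=-2.459334:
  k1 = f(1.340000, -2.459334) = -1.566018
  k2 = f(1.510000, -2.725557) = -2.147519
  k3 = f(1.510000, -2.824412) = -2.107977
  k4 = f(1.680000, -3.176046) = -2.737390
  y ← -2.459334 + (0.34/6)·(k1 + 2k2 + 2k3 + k4) = -3.185483
y(1.68) ≈ -3.1855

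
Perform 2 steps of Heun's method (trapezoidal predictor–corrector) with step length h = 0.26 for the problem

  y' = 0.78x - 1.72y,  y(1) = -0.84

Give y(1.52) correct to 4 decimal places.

Heun: k1 = f(x_n, y_n); k2 = f(x_n + h, y_n + h·k1); y_{n+1} = y_n + (h/2)·(k1 + k2).
x=1.000000, y=-0.840000:
  k1 = f(1.000000, -0.840000) = 2.224800
  k2 = f(1.260000, -0.261552) = 1.432669
  y ← -0.840000 + (0.26/2)·(2.224800 + 1.432669) = -0.364529
x=1.260000, y=-0.364529:
  k1 = f(1.260000, -0.364529) = 1.609790
  k2 = f(1.520000, 0.054016) = 1.092692
  y ← -0.364529 + (0.26/2)·(1.609790 + 1.092692) = -0.013206
y(1.52) ≈ -0.0132

-0.0132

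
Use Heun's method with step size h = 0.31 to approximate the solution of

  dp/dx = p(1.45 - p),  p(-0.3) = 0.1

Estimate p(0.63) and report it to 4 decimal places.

0.3162

Heun: k1 = f(x_n, p_n); k2 = f(x_n + h, p_n + h·k1); p_{n+1} = p_n + (h/2)·(k1 + k2).
x=-0.300000, p=0.100000:
  k1 = f(-0.300000, 0.100000) = 0.135000
  k2 = f(0.010000, 0.141850) = 0.185561
  p ← 0.100000 + (0.31/2)·(0.135000 + 0.185561) = 0.149687
x=0.010000, p=0.149687:
  k1 = f(0.010000, 0.149687) = 0.194640
  k2 = f(0.320000, 0.210025) = 0.260426
  p ← 0.149687 + (0.31/2)·(0.194640 + 0.260426) = 0.220222
x=0.320000, p=0.220222:
  k1 = f(0.320000, 0.220222) = 0.270824
  k2 = f(0.630000, 0.304178) = 0.348534
  p ← 0.220222 + (0.31/2)·(0.270824 + 0.348534) = 0.316223
p(0.63) ≈ 0.3162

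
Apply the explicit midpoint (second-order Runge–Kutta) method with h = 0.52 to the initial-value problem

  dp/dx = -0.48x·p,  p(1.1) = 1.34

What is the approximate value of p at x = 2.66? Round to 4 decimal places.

0.3325

Midpoint: k1 = f(x_n, p_n); k2 = f(x_n + h/2, p_n + (h/2)·k1); p_{n+1} = p_n + h·k2.
x=1.100000, p=1.340000:
  k1 = f(1.100000, 1.340000) = -0.707520
  k2 = f(1.360000, 1.156045) = -0.754666
  p ← 1.340000 + 0.52·(-0.754666) = 0.947574
x=1.620000, p=0.947574:
  k1 = f(1.620000, 0.947574) = -0.736833
  k2 = f(1.880000, 0.755997) = -0.682212
  p ← 0.947574 + 0.52·(-0.682212) = 0.592824
x=2.140000, p=0.592824:
  k1 = f(2.140000, 0.592824) = -0.608948
  k2 = f(2.400000, 0.434497) = -0.500541
  p ← 0.592824 + 0.52·(-0.500541) = 0.332542
p(2.66) ≈ 0.3325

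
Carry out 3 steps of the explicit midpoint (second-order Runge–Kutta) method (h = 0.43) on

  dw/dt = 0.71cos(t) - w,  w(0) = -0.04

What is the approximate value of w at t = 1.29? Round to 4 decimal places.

Midpoint: k1 = f(t_n, w_n); k2 = f(t_n + h/2, w_n + (h/2)·k1); w_{n+1} = w_n + h·k2.
t=0.000000, w=-0.040000:
  k1 = f(0.000000, -0.040000) = 0.750000
  k2 = f(0.215000, 0.121250) = 0.572403
  w ← -0.040000 + 0.43·0.572403 = 0.206133
t=0.430000, w=0.206133:
  k1 = f(0.430000, 0.206133) = 0.439232
  k2 = f(0.645000, 0.300568) = 0.266792
  w ← 0.206133 + 0.43·0.266792 = 0.320854
t=0.860000, w=0.320854:
  k1 = f(0.860000, 0.320854) = 0.142376
  k2 = f(1.075000, 0.351465) = -0.013695
  w ← 0.320854 + 0.43·(-0.013695) = 0.314965
w(1.29) ≈ 0.3150

0.3150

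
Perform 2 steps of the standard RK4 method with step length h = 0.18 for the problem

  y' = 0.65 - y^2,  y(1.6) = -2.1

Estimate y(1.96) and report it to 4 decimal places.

-6.9756

RK4: k1 = f(x_n, y_n); k2 = f(x_n + h/2, y_n + (h/2)·k1); k3 = f(x_n + h/2, y_n + (h/2)·k2); k4 = f(x_n + h, y_n + h·k3); y_{n+1} = y_n + (h/6)·(k1 + 2k2 + 2k3 + k4).
x=1.600000, y=-2.100000:
  k1 = f(1.600000, -2.100000) = -3.760000
  k2 = f(1.690000, -2.438400) = -5.295795
  k3 = f(1.690000, -2.576622) = -5.988978
  k4 = f(1.780000, -3.178016) = -9.449786
  y ← -2.100000 + (0.18/6)·(k1 + 2k2 + 2k3 + k4) = -3.173380
x=1.780000, y=-3.173380:
  k1 = f(1.780000, -3.173380) = -9.420340
  k2 = f(1.870000, -4.021211) = -15.520135
  k3 = f(1.870000, -4.570192) = -20.236656
  k4 = f(1.960000, -6.815978) = -45.807556
  y ← -3.173380 + (0.18/6)·(k1 + 2k2 + 2k3 + k4) = -6.975624
y(1.96) ≈ -6.9756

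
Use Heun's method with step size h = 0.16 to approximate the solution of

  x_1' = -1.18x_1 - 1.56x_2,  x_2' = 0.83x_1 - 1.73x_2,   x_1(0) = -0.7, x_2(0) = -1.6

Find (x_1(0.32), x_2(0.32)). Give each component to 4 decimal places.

Heun on (x_1,x_2): k1 = f(t_n, state_n); k2 = f(t_n + h, state_n + h·k1); state_{n+1} = state_n + (h/2)·(k1 + k2).
0.000000: (-0.700000, -1.600000)
  k1 = (3.322000, 2.187000)
  predictor → (-0.168480, -1.250080)
  k2 = (2.148931, 2.022800)
  → (-0.262326, -1.263216)
0.160000: (-0.262326, -1.263216)
  k1 = (2.280161, 1.967634)
  predictor → (0.102500, -0.948395)
  k2 = (1.358545, 1.725798)
  → (0.028771, -0.967741)
(x_1(0.32), x_2(0.32)) ≈ (0.0288, -0.9677)

0.0288, -0.9677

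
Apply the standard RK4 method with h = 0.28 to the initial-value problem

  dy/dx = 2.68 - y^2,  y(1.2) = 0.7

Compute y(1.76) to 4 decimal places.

RK4: k1 = f(x_n, y_n); k2 = f(x_n + h/2, y_n + (h/2)·k1); k3 = f(x_n + h/2, y_n + (h/2)·k2); k4 = f(x_n + h, y_n + h·k3); y_{n+1} = y_n + (h/6)·(k1 + 2k2 + 2k3 + k4).
x=1.200000, y=0.700000:
  k1 = f(1.200000, 0.700000) = 2.190000
  k2 = f(1.340000, 1.006600) = 1.666756
  k3 = f(1.340000, 0.933346) = 1.808865
  k4 = f(1.480000, 1.206482) = 1.224400
  y ← 0.700000 + (0.28/6)·(k1 + 2k2 + 2k3 + k4) = 1.183730
x=1.480000, y=1.183730:
  k1 = f(1.480000, 1.183730) = 1.278783
  k2 = f(1.620000, 1.362760) = 0.822886
  k3 = f(1.620000, 1.298934) = 0.992770
  k4 = f(1.760000, 1.461706) = 0.543416
  y ← 1.183730 + (0.28/6)·(k1 + 2k2 + 2k3 + k4) = 1.438227
y(1.76) ≈ 1.4382

1.4382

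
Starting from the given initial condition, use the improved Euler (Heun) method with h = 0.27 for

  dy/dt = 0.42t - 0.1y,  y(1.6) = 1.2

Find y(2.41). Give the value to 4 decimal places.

1.7640

Heun: k1 = f(t_n, y_n); k2 = f(t_n + h, y_n + h·k1); y_{n+1} = y_n + (h/2)·(k1 + k2).
t=1.600000, y=1.200000:
  k1 = f(1.600000, 1.200000) = 0.552000
  k2 = f(1.870000, 1.349040) = 0.650496
  y ← 1.200000 + (0.27/2)·(0.552000 + 0.650496) = 1.362337
t=1.870000, y=1.362337:
  k1 = f(1.870000, 1.362337) = 0.649166
  k2 = f(2.140000, 1.537612) = 0.745039
  y ← 1.362337 + (0.27/2)·(0.649166 + 0.745039) = 1.550555
t=2.140000, y=1.550555:
  k1 = f(2.140000, 1.550555) = 0.743745
  k2 = f(2.410000, 1.751366) = 0.837063
  y ← 1.550555 + (0.27/2)·(0.743745 + 0.837063) = 1.763964
y(2.41) ≈ 1.7640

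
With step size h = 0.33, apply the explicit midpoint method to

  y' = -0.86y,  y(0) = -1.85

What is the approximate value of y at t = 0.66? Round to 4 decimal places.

-1.0587

Midpoint: k1 = f(t_n, y_n); k2 = f(t_n + h/2, y_n + (h/2)·k1); y_{n+1} = y_n + h·k2.
t=0.000000, y=-1.850000:
  k1 = f(0.000000, -1.850000) = 1.591000
  k2 = f(0.165000, -1.587485) = 1.365237
  y ← -1.850000 + 0.33·1.365237 = -1.399472
t=0.330000, y=-1.399472:
  k1 = f(0.330000, -1.399472) = 1.203546
  k2 = f(0.495000, -1.200887) = 1.032763
  y ← -1.399472 + 0.33·1.032763 = -1.058660
y(0.66) ≈ -1.0587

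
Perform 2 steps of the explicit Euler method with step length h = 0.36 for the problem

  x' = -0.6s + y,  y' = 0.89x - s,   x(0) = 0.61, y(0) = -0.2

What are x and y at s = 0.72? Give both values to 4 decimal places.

0.4586, 0.0382

Euler on (x,y): x_{n+1} = x_n + h·x', y_{n+1} = y_n + h·y'.
0.000000: (0.610000, -0.200000); f=(-0.200000, 0.542900) → (0.538000, -0.004556)
0.360000: (0.538000, -0.004556); f=(-0.220556, 0.118820) → (0.458600, 0.038219)
(x(0.72), y(0.72)) ≈ (0.4586, 0.0382)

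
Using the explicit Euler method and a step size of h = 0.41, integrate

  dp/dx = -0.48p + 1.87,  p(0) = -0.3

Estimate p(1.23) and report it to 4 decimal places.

1.7217

Euler: p_{n+1} = p_n + h·f(x_n, p_n).
x=0.000000, p=-0.300000: f=2.014000 → p ← -0.300000 + 0.41·2.014000 = 0.525740
x=0.410000, p=0.525740: f=1.617645 → p ← 0.525740 + 0.41·1.617645 = 1.188974
x=0.820000, p=1.188974: f=1.299292 → p ← 1.188974 + 0.41·1.299292 = 1.721684
p(1.23) ≈ 1.7217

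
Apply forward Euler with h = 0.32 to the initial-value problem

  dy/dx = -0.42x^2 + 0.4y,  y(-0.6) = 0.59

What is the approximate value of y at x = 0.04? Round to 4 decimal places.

Euler: y_{n+1} = y_n + h·f(x_n, y_n).
x=-0.600000, y=0.590000: f=0.084800 → y ← 0.590000 + 0.32·0.084800 = 0.617136
x=-0.280000, y=0.617136: f=0.213926 → y ← 0.617136 + 0.32·0.213926 = 0.685592
y(0.04) ≈ 0.6856

0.6856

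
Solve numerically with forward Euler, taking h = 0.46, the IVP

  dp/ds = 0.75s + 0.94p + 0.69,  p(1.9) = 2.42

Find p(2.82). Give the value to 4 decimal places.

Euler: p_{n+1} = p_n + h·f(s_n, p_n).
s=1.900000, p=2.420000: f=4.389800 → p ← 2.420000 + 0.46·4.389800 = 4.439308
s=2.360000, p=4.439308: f=6.632950 → p ← 4.439308 + 0.46·6.632950 = 7.490465
p(2.82) ≈ 7.4905

7.4905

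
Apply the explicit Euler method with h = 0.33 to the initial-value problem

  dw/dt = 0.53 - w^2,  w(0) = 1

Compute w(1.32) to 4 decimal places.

Euler: w_{n+1} = w_n + h·f(t_n, w_n).
t=0.000000, w=1.000000: f=-0.470000 → w ← 1.000000 + 0.33·(-0.470000) = 0.844900
t=0.330000, w=0.844900: f=-0.183856 → w ← 0.844900 + 0.33·(-0.183856) = 0.784228
t=0.660000, w=0.784228: f=-0.085013 → w ← 0.784228 + 0.33·(-0.085013) = 0.756173
t=0.990000, w=0.756173: f=-0.041798 → w ← 0.756173 + 0.33·(-0.041798) = 0.742380
w(1.32) ≈ 0.7424

0.7424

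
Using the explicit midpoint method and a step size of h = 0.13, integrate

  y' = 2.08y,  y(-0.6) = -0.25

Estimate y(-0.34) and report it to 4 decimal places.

Midpoint: k1 = f(t_n, y_n); k2 = f(t_n + h/2, y_n + (h/2)·k1); y_{n+1} = y_n + h·k2.
t=-0.600000, y=-0.250000:
  k1 = f(-0.600000, -0.250000) = -0.520000
  k2 = f(-0.535000, -0.283800) = -0.590304
  y ← -0.250000 + 0.13·(-0.590304) = -0.326740
t=-0.470000, y=-0.326740:
  k1 = f(-0.470000, -0.326740) = -0.679618
  k2 = f(-0.405000, -0.370915) = -0.771503
  y ← -0.326740 + 0.13·(-0.771503) = -0.427035
y(-0.34) ≈ -0.4270

-0.4270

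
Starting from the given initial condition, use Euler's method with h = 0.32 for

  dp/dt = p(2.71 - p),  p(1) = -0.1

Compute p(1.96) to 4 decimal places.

-0.7266

Euler: p_{n+1} = p_n + h·f(t_n, p_n).
t=1.000000, p=-0.100000: f=-0.281000 → p ← -0.100000 + 0.32·(-0.281000) = -0.189920
t=1.320000, p=-0.189920: f=-0.550753 → p ← -0.189920 + 0.32·(-0.550753) = -0.366161
t=1.640000, p=-0.366161: f=-1.126370 → p ← -0.366161 + 0.32·(-1.126370) = -0.726599
p(1.96) ≈ -0.7266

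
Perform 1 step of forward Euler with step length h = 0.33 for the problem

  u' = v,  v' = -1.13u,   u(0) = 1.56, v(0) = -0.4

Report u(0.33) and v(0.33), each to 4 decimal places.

Euler on (u,v): u_{n+1} = u_n + h·u', v_{n+1} = v_n + h·v'.
0.000000: (1.560000, -0.400000); f=(-0.400000, -1.762800) → (1.428000, -0.981724)
(u(0.33), v(0.33)) ≈ (1.4280, -0.9817)

1.4280, -0.9817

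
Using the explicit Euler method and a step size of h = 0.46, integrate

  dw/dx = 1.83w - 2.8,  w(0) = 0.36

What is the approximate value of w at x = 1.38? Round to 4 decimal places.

Euler: w_{n+1} = w_n + h·f(x_n, w_n).
x=0.000000, w=0.360000: f=-2.141200 → w ← 0.360000 + 0.46·(-2.141200) = -0.624952
x=0.460000, w=-0.624952: f=-3.943662 → w ← -0.624952 + 0.46·(-3.943662) = -2.439037
x=0.920000, w=-2.439037: f=-7.263437 → w ← -2.439037 + 0.46·(-7.263437) = -5.780218
w(1.38) ≈ -5.7802

-5.7802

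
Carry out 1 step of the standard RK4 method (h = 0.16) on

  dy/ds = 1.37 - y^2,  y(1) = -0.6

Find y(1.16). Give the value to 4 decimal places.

-0.4235

RK4: k1 = f(s_n, y_n); k2 = f(s_n + h/2, y_n + (h/2)·k1); k3 = f(s_n + h/2, y_n + (h/2)·k2); k4 = f(s_n + h, y_n + h·k3); y_{n+1} = y_n + (h/6)·(k1 + 2k2 + 2k3 + k4).
s=1.000000, y=-0.600000:
  k1 = f(1.000000, -0.600000) = 1.010000
  k2 = f(1.080000, -0.519200) = 1.100431
  k3 = f(1.080000, -0.511965) = 1.107891
  k4 = f(1.160000, -0.422737) = 1.191293
  y ← -0.600000 + (0.16/6)·(k1 + 2k2 + 2k3 + k4) = -0.423522
y(1.16) ≈ -0.4235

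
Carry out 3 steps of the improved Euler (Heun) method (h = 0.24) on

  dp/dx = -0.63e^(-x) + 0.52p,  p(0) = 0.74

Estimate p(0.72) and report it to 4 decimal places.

0.6716

Heun: k1 = f(x_n, p_n); k2 = f(x_n + h, p_n + h·k1); p_{n+1} = p_n + (h/2)·(k1 + k2).
x=0.000000, p=0.740000:
  k1 = f(0.000000, 0.740000) = -0.245200
  k2 = f(0.240000, 0.681152) = -0.141377
  p ← 0.740000 + (0.24/2)·(-0.245200 + (-0.141377)) = 0.693611
x=0.240000, p=0.693611:
  k1 = f(0.240000, 0.693611) = -0.134898
  k2 = f(0.480000, 0.661235) = -0.045991
  p ← 0.693611 + (0.24/2)·(-0.134898 + (-0.045991)) = 0.671904
x=0.480000, p=0.671904:
  k1 = f(0.480000, 0.671904) = -0.040443
  k2 = f(0.720000, 0.662198) = 0.037689
  p ← 0.671904 + (0.24/2)·(-0.040443 + 0.037689) = 0.671574
p(0.72) ≈ 0.6716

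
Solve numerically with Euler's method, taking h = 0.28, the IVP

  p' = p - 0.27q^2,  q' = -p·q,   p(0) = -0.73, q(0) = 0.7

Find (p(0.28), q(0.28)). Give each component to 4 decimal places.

Euler on (p,q): p_{n+1} = p_n + h·p', q_{n+1} = q_n + h·q'.
0.000000: (-0.730000, 0.700000); f=(-0.862300, 0.511000) → (-0.971444, 0.843080)
(p(0.28), q(0.28)) ≈ (-0.9714, 0.8431)

-0.9714, 0.8431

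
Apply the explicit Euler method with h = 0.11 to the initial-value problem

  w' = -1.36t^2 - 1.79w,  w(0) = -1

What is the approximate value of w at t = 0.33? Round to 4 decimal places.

-0.5267

Euler: w_{n+1} = w_n + h·f(t_n, w_n).
t=0.000000, w=-1.000000: f=1.790000 → w ← -1.000000 + 0.11·1.790000 = -0.803100
t=0.110000, w=-0.803100: f=1.421093 → w ← -0.803100 + 0.11·1.421093 = -0.646780
t=0.220000, w=-0.646780: f=1.091912 → w ← -0.646780 + 0.11·1.091912 = -0.526669
w(0.33) ≈ -0.5267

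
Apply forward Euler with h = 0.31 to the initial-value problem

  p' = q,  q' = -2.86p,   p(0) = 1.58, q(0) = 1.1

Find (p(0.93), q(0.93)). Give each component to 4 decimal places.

1.2065, -3.6245

Euler on (p,q): p_{n+1} = p_n + h·p', q_{n+1} = q_n + h·q'.
0.000000: (1.580000, 1.100000); f=(1.100000, -4.518800) → (1.921000, -0.300828)
0.310000: (1.921000, -0.300828); f=(-0.300828, -5.494060) → (1.827743, -2.003987)
0.620000: (1.827743, -2.003987); f=(-2.003987, -5.227346) → (1.206507, -3.624464)
(p(0.93), q(0.93)) ≈ (1.2065, -3.6245)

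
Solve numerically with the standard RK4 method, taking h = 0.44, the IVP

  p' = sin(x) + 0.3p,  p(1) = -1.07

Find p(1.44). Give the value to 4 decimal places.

-0.7836

RK4: k1 = f(x_n, p_n); k2 = f(x_n + h/2, p_n + (h/2)·k1); k3 = f(x_n + h/2, p_n + (h/2)·k2); k4 = f(x_n + h, p_n + h·k3); p_{n+1} = p_n + (h/6)·(k1 + 2k2 + 2k3 + k4).
x=1.000000, p=-1.070000:
  k1 = f(1.000000, -1.070000) = 0.520471
  k2 = f(1.220000, -0.955496) = 0.652450
  k3 = f(1.220000, -0.926461) = 0.661161
  k4 = f(1.440000, -0.779089) = 0.757732
  p ← -1.070000 + (0.44/6)·(k1 + 2k2 + 2k3 + k4) = -0.783602
p(1.44) ≈ -0.7836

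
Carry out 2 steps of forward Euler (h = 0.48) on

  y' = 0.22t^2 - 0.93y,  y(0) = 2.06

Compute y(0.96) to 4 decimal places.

0.6557

Euler: y_{n+1} = y_n + h·f(t_n, y_n).
t=0.000000, y=2.060000: f=-1.915800 → y ← 2.060000 + 0.48·(-1.915800) = 1.140416
t=0.480000, y=1.140416: f=-1.009899 → y ← 1.140416 + 0.48·(-1.009899) = 0.655665
y(0.96) ≈ 0.6557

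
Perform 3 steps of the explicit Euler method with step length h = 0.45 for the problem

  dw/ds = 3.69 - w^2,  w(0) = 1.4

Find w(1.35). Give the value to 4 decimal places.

2.0582

Euler: w_{n+1} = w_n + h·f(s_n, w_n).
s=0.000000, w=1.400000: f=1.730000 → w ← 1.400000 + 0.45·1.730000 = 2.178500
s=0.450000, w=2.178500: f=-1.055862 → w ← 2.178500 + 0.45·(-1.055862) = 1.703362
s=0.900000, w=1.703362: f=0.788558 → w ← 1.703362 + 0.45·0.788558 = 2.058213
w(1.35) ≈ 2.0582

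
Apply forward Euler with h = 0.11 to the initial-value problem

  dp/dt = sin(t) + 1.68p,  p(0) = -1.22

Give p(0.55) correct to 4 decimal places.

-2.7054

Euler: p_{n+1} = p_n + h·f(t_n, p_n).
t=0.000000, p=-1.220000: f=-2.049600 → p ← -1.220000 + 0.11·(-2.049600) = -1.445456
t=0.110000, p=-1.445456: f=-2.318588 → p ← -1.445456 + 0.11·(-2.318588) = -1.700501
t=0.220000, p=-1.700501: f=-2.638611 → p ← -1.700501 + 0.11·(-2.638611) = -1.990748
t=0.330000, p=-1.990748: f=-3.020413 → p ← -1.990748 + 0.11·(-3.020413) = -2.322993
t=0.440000, p=-2.322993: f=-3.476689 → p ← -2.322993 + 0.11·(-3.476689) = -2.705429
p(0.55) ≈ -2.7054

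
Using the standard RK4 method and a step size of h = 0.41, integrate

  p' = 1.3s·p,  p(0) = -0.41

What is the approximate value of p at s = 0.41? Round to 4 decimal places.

RK4: k1 = f(s_n, p_n); k2 = f(s_n + h/2, p_n + (h/2)·k1); k3 = f(s_n + h/2, p_n + (h/2)·k2); k4 = f(s_n + h, p_n + h·k3); p_{n+1} = p_n + (h/6)·(k1 + 2k2 + 2k3 + k4).
s=0.000000, p=-0.410000:
  k1 = f(0.000000, -0.410000) = 0.000000
  k2 = f(0.205000, -0.410000) = -0.109265
  k3 = f(0.205000, -0.432399) = -0.115234
  k4 = f(0.410000, -0.457246) = -0.243712
  p ← -0.410000 + (0.41/6)·(k1 + 2k2 + 2k3 + k4) = -0.457335
p(0.41) ≈ -0.4573

-0.4573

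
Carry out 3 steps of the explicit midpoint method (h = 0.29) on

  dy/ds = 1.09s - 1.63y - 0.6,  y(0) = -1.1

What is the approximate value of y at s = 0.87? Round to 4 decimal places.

-0.2805

Midpoint: k1 = f(s_n, y_n); k2 = f(s_n + h/2, y_n + (h/2)·k1); y_{n+1} = y_n + h·k2.
s=0.000000, y=-1.100000:
  k1 = f(0.000000, -1.100000) = 1.193000
  k2 = f(0.145000, -0.927015) = 1.069084
  y ← -1.100000 + 0.29·1.069084 = -0.789966
s=0.290000, y=-0.789966:
  k1 = f(0.290000, -0.789966) = 1.003744
  k2 = f(0.435000, -0.644423) = 0.924559
  y ← -0.789966 + 0.29·0.924559 = -0.521843
s=0.580000, y=-0.521843:
  k1 = f(0.580000, -0.521843) = 0.882805
  k2 = f(0.725000, -0.393837) = 0.832204
  y ← -0.521843 + 0.29·0.832204 = -0.280504
y(0.87) ≈ -0.2805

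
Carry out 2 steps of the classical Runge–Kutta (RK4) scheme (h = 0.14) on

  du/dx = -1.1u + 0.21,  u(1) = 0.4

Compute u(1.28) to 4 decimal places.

RK4: k1 = f(x_n, u_n); k2 = f(x_n + h/2, u_n + (h/2)·k1); k3 = f(x_n + h/2, u_n + (h/2)·k2); k4 = f(x_n + h, u_n + h·k3); u_{n+1} = u_n + (h/6)·(k1 + 2k2 + 2k3 + k4).
x=1.000000, u=0.400000:
  k1 = f(1.000000, 0.400000) = -0.230000
  k2 = f(1.070000, 0.383900) = -0.212290
  k3 = f(1.070000, 0.385140) = -0.213654
  k4 = f(1.140000, 0.370088) = -0.197097
  u ← 0.400000 + (0.14/6)·(k1 + 2k2 + 2k3 + k4) = 0.370157
x=1.140000, u=0.370157:
  k1 = f(1.140000, 0.370157) = -0.197173
  k2 = f(1.210000, 0.356355) = -0.181990
  k3 = f(1.210000, 0.357418) = -0.183159
  k4 = f(1.280000, 0.344515) = -0.168966
  u ← 0.370157 + (0.14/6)·(k1 + 2k2 + 2k3 + k4) = 0.344573
u(1.28) ≈ 0.3446

0.3446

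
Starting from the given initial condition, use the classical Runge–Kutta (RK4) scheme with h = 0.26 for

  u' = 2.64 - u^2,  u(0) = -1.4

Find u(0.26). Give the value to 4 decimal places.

RK4: k1 = f(x_n, u_n); k2 = f(x_n + h/2, u_n + (h/2)·k1); k3 = f(x_n + h/2, u_n + (h/2)·k2); k4 = f(x_n + h, u_n + h·k3); u_{n+1} = u_n + (h/6)·(k1 + 2k2 + 2k3 + k4).
x=0.000000, u=-1.400000:
  k1 = f(0.000000, -1.400000) = 0.680000
  k2 = f(0.130000, -1.311600) = 0.919705
  k3 = f(0.130000, -1.280438) = 1.000478
  k4 = f(0.260000, -1.139876) = 1.340683
  u ← -1.400000 + (0.26/6)·(k1 + 2k2 + 2k3 + k4) = -1.146021
u(0.26) ≈ -1.1460

-1.1460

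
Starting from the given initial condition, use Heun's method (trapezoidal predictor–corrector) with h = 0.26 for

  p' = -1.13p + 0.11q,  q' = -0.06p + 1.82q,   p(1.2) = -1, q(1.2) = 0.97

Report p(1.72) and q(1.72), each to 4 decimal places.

Heun on (p,q): k1 = f(x_n, state_n); k2 = f(x_n + h, state_n + h·k1); state_{n+1} = state_n + (h/2)·(k1 + k2).
1.200000: (-1.000000, 0.970000)
  k1 = (1.236700, 1.825400)
  predictor → (-0.678458, 1.444604)
  k2 = (0.925564, 2.669887)
  → (-0.718906, 1.554387)
1.460000: (-0.718906, 1.554387)
  k1 = (0.983346, 2.872119)
  predictor → (-0.463236, 2.301138)
  k2 = (0.776582, 4.215866)
  → (-0.490115, 2.475825)
(p(1.72), q(1.72)) ≈ (-0.4901, 2.4758)

-0.4901, 2.4758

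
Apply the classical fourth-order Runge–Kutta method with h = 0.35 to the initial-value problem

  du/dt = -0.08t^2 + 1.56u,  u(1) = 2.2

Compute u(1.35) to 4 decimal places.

3.7466

RK4: k1 = f(t_n, u_n); k2 = f(t_n + h/2, u_n + (h/2)·k1); k3 = f(t_n + h/2, u_n + (h/2)·k2); k4 = f(t_n + h, u_n + h·k3); u_{n+1} = u_n + (h/6)·(k1 + 2k2 + 2k3 + k4).
t=1.000000, u=2.200000:
  k1 = f(1.000000, 2.200000) = 3.352000
  k2 = f(1.175000, 2.786600) = 4.236646
  k3 = f(1.175000, 2.941413) = 4.478154
  k4 = f(1.350000, 3.767354) = 5.731272
  u ← 2.200000 + (0.35/6)·(k1 + 2k2 + 2k3 + k4) = 3.746584
u(1.35) ≈ 3.7466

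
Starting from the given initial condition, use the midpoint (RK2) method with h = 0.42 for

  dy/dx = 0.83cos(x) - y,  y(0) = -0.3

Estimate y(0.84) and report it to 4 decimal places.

Midpoint: k1 = f(x_n, y_n); k2 = f(x_n + h/2, y_n + (h/2)·k1); y_{n+1} = y_n + h·k2.
x=0.000000, y=-0.300000:
  k1 = f(0.000000, -0.300000) = 1.130000
  k2 = f(0.210000, -0.062700) = 0.874466
  y ← -0.300000 + 0.42·0.874466 = 0.067276
x=0.420000, y=0.067276:
  k1 = f(0.420000, 0.067276) = 0.690588
  k2 = f(0.630000, 0.212299) = 0.458364
  y ← 0.067276 + 0.42·0.458364 = 0.259788
y(0.84) ≈ 0.2598

0.2598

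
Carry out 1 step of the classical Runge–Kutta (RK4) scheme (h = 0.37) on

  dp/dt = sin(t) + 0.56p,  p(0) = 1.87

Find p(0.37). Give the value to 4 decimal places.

RK4: k1 = f(t_n, p_n); k2 = f(t_n + h/2, p_n + (h/2)·k1); k3 = f(t_n + h/2, p_n + (h/2)·k2); k4 = f(t_n + h, p_n + h·k3); p_{n+1} = p_n + (h/6)·(k1 + 2k2 + 2k3 + k4).
t=0.000000, p=1.870000:
  k1 = f(0.000000, 1.870000) = 1.047200
  k2 = f(0.185000, 2.063732) = 1.339636
  k3 = f(0.185000, 2.117833) = 1.369933
  k4 = f(0.370000, 2.376875) = 1.692666
  p ← 1.870000 + (0.37/6)·(k1 + 2k2 + 2k3 + k4) = 2.373139
p(0.37) ≈ 2.3731

2.3731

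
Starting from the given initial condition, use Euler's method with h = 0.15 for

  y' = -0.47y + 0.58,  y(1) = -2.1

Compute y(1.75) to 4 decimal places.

Euler: y_{n+1} = y_n + h·f(s_n, y_n).
s=1.000000, y=-2.100000: f=1.567000 → y ← -2.100000 + 0.15·1.567000 = -1.864950
s=1.150000, y=-1.864950: f=1.456526 → y ← -1.864950 + 0.15·1.456526 = -1.646471
s=1.300000, y=-1.646471: f=1.353841 → y ← -1.646471 + 0.15·1.353841 = -1.443395
s=1.450000, y=-1.443395: f=1.258396 → y ← -1.443395 + 0.15·1.258396 = -1.254635
s=1.600000, y=-1.254635: f=1.169679 → y ← -1.254635 + 0.15·1.169679 = -1.079184
y(1.75) ≈ -1.0792

-1.0792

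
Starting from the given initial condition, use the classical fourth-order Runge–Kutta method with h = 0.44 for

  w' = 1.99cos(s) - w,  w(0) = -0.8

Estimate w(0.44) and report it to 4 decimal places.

RK4: k1 = f(s_n, w_n); k2 = f(s_n + h/2, w_n + (h/2)·k1); k3 = f(s_n + h/2, w_n + (h/2)·k2); k4 = f(s_n + h, w_n + h·k3); w_{n+1} = w_n + (h/6)·(k1 + 2k2 + 2k3 + k4).
s=0.000000, w=-0.800000:
  k1 = f(0.000000, -0.800000) = 2.790000
  k2 = f(0.220000, -0.186200) = 2.128236
  k3 = f(0.220000, -0.331788) = 2.273824
  k4 = f(0.440000, 0.200483) = 1.599973
  w ← -0.800000 + (0.44/6)·(k1 + 2k2 + 2k3 + k4) = 0.167567
w(0.44) ≈ 0.1676

0.1676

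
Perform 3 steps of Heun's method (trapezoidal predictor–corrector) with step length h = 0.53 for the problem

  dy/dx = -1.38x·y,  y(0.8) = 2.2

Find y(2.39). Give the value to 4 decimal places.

Heun: k1 = f(x_n, y_n); k2 = f(x_n + h, y_n + h·k1); y_{n+1} = y_n + (h/2)·(k1 + k2).
x=0.800000, y=2.200000:
  k1 = f(0.800000, 2.200000) = -2.428800
  k2 = f(1.330000, 0.912736) = -1.675236
  y ← 2.200000 + (0.53/2)·(-2.428800 + (-1.675236)) = 1.112431
x=1.330000, y=1.112431:
  k1 = f(1.330000, 1.112431) = -2.041755
  k2 = f(1.860000, 0.030300) = -0.077775
  y ← 1.112431 + (0.53/2)·(-2.041755 + (-0.077775)) = 0.550755
x=1.860000, y=0.550755:
  k1 = f(1.860000, 0.550755) = -1.413678
  k2 = f(2.390000, -0.198494) = 0.654674
  y ← 0.550755 + (0.53/2)·(-1.413678 + 0.654674) = 0.349619
y(2.39) ≈ 0.3496

0.3496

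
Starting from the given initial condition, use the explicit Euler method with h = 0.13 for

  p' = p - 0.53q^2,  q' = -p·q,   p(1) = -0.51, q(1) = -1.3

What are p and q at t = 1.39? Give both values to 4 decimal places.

Euler on (p,q): p_{n+1} = p_n + h·p', q_{n+1} = q_n + h·q'.
1.000000: (-0.510000, -1.300000); f=(-1.405700, -0.663000) → (-0.692741, -1.386190)
1.130000: (-0.692741, -1.386190); f=(-1.711148, -0.960271) → (-0.915190, -1.511025)
1.260000: (-0.915190, -1.511025); f=(-2.125285, -1.382876) → (-1.191477, -1.690799)
(p(1.39), q(1.39)) ≈ (-1.1915, -1.6908)

-1.1915, -1.6908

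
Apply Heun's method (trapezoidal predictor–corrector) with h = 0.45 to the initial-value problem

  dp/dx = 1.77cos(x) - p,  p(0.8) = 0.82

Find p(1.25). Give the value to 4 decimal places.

Heun: k1 = f(x_n, p_n); k2 = f(x_n + h, p_n + h·k1); p_{n+1} = p_n + (h/2)·(k1 + k2).
x=0.800000, p=0.820000:
  k1 = f(0.800000, 0.820000) = 0.413171
  k2 = f(1.250000, 1.005927) = -0.447806
  p ← 0.820000 + (0.45/2)·(0.413171 + (-0.447806)) = 0.812207
p(1.25) ≈ 0.8122

0.8122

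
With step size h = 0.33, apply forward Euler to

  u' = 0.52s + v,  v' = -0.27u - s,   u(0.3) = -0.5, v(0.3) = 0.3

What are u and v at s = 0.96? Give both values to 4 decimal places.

Euler on (u,v): u_{n+1} = u_n + h·u', v_{n+1} = v_n + h·v'.
0.300000: (-0.500000, 0.300000); f=(0.456000, -0.165000) → (-0.349520, 0.245550)
0.630000: (-0.349520, 0.245550); f=(0.573150, -0.535630) → (-0.160380, 0.068792)
(u(0.96), v(0.96)) ≈ (-0.1604, 0.0688)

-0.1604, 0.0688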